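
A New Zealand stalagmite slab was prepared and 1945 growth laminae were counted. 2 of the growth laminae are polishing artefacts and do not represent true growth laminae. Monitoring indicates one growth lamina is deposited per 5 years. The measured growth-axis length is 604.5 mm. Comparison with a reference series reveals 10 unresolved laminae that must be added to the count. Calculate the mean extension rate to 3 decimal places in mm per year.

0.062 mm per year

After corrections the count is 1945 − 2 + 10 = 1953 growth laminae.
At 5 years per growth lamina, 1953 × 5 = 9765 years.
Mean rate = 604.5 mm / 9765 years ≈ 0.062 mm per year.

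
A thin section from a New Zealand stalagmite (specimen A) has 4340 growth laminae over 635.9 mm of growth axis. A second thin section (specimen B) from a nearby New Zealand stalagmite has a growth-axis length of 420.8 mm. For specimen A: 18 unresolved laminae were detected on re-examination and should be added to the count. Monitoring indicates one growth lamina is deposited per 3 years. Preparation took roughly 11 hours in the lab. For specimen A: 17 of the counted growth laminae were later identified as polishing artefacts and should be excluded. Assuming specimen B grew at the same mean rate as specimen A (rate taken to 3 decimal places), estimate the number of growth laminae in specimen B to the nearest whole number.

Specimen A: true growth lamina count = 4340 − 17 + 18 = 4341.
Specimen A: multiplying by 3 years per growth lamina: 4341 × 3 = 13023 years.
A: Mean rate = 635.9 mm / 13023 years ≈ 0.049 mm per year.
B spans 420.8 / 0.049 = 8587.76 years; at 3 years per growth lamina that is 8587.76 / 3 ≈ 2863 growth laminae.

2863 growth laminae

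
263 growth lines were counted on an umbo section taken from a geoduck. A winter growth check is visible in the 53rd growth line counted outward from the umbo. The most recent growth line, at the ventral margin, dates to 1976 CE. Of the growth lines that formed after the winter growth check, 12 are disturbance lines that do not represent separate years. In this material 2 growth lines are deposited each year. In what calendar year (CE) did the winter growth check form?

1877 CE

The winter growth check sits at growth line 53 from the umbo, so 263 − 53 = 210 growth lines formed after it.
Excluding 12 false growth lines: 210 − 12 = 198.
Dividing by 2 growth lines per year: 198 / 2 = 99 years.
The growth line at the ventral margin is 1976 CE, so the winter growth check dates to 1976 − 99 = 1877 CE.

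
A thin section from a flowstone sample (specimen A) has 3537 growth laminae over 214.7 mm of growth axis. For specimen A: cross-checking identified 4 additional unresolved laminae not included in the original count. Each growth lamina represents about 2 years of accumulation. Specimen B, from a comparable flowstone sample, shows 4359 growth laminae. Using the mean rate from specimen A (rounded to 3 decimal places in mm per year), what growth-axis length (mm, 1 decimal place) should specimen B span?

Specimen A: true growth lamina count = 3537 + 4 = 3541.
Specimen A: multiplying by 2 years per growth lamina: 3541 × 2 = 7082 years.
A: 214.7 mm over 7082 years gives 214.7 / 7082 ≈ 0.030 mm per year.
Specimen B: multiplying by 2 years per growth lamina: 4359 × 2 = 8718 years. For B, 0.030 mm/year × 8718 years = 261.5 mm.

261.5 mm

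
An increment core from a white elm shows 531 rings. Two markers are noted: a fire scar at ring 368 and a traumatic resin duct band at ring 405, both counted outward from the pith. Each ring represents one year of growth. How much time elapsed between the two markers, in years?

37 yr

405 − 368 = 37 rings lie between the two events.
At one ring per year, 37 years elapsed between them.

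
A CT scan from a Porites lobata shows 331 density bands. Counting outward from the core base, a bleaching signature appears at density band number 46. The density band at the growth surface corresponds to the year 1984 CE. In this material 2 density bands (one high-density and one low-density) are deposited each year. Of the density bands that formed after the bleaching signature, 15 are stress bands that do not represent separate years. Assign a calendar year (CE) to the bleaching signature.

Between density band 46 and the growth surface there are 331 − 46 = 285 density bands.
Excluding 15 false density bands: 285 − 15 = 270.
With 2 density bands per year, 270 / 2 = 135 years.
The density band at the growth surface is 1984 CE, so the bleaching signature dates to 1984 − 135 = 1849 CE.

1849 CE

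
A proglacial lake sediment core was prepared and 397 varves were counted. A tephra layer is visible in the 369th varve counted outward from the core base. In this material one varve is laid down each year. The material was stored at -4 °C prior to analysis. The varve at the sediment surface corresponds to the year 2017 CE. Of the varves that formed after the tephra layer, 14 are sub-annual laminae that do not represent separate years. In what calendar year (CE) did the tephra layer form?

Between varve 369 and the sediment surface there are 397 − 369 = 28 varves.
Excluding 14 false varves: 28 − 14 = 14.
The varve at the sediment surface is 2017 CE, so the tephra layer dates to 2017 − 14 = 2003 CE.

2003 CE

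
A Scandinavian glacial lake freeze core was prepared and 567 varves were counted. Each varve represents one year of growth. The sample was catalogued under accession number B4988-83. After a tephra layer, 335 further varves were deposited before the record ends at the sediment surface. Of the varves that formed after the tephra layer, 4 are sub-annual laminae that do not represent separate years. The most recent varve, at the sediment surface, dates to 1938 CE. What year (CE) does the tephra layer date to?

1607 CE

335 varves formed after the tephra layer.
335 − 4 false = 331 true varves after the tephra layer.
The varve at the sediment surface is 1938 CE, so the tephra layer dates to 1938 − 331 = 1607 CE.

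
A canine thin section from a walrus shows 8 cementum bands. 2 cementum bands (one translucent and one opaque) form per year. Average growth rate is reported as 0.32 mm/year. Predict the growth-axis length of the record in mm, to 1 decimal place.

1.3 mm

Dividing by 2 cementum bands per year: 8 / 2 = 4 years.
4 years at 0.32 mm/year gives 0.32 × 4 = 1.3 mm.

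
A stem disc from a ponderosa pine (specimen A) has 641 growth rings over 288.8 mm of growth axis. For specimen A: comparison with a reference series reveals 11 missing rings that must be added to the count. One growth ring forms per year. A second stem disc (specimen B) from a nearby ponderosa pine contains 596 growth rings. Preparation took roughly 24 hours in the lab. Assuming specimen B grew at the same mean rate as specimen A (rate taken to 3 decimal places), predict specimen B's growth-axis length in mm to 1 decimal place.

Specimen A: correcting the raw count gives 641 + 11 = 652 true growth rings.
A: Extension rate ≈ 288.8 / 652 = 0.443 mm/year.
For B, 0.443 mm/year × 596 years = 264.0 mm.

264.0 mm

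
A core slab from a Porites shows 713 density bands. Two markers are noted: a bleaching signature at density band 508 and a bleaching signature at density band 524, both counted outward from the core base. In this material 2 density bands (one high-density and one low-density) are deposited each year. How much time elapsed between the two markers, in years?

The two markers are separated by 524 − 508 = 16 density bands.
Dividing by 2 density bands per year: 16 / 2 = 8 years.

8 yr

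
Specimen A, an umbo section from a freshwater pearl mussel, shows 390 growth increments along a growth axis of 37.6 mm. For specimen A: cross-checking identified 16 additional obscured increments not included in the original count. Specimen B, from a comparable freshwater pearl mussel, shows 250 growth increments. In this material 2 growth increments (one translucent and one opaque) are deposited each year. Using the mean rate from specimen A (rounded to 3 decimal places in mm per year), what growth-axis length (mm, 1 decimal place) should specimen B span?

23.1 mm

Specimen A: after corrections the count is 390 + 16 = 406 growth increments.
Specimen A: with 2 growth increments per year, 406 / 2 = 203 years.
A: Mean rate = 37.6 mm / 203 years ≈ 0.185 mm per year.
Specimen B: 250 growth increments at 2 per year is 250 / 2 = 125 years. B's length ≈ 0.185 × 125 = 23.1 mm.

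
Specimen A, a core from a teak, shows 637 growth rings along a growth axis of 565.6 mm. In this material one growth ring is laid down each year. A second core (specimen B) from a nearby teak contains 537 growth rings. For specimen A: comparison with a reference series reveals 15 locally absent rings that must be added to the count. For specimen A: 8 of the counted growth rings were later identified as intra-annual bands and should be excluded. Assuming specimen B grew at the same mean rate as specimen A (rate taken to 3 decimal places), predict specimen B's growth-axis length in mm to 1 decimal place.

471.5 mm

Specimen A: correcting the raw count gives 637 − 8 + 15 = 644 true growth rings.
A: Mean rate = 565.6 mm / 644 years ≈ 0.878 mm per year.
Length of B = 0.878 × 537 = 471.5 mm.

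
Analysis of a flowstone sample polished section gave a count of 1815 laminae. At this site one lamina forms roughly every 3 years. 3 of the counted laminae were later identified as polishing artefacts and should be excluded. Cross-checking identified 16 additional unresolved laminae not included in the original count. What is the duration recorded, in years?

5484 yr

Correcting the raw count gives 1815 − 3 + 16 = 1828 true laminae.
1828 laminae at 3 years each span 1828 × 3 = 5484 years.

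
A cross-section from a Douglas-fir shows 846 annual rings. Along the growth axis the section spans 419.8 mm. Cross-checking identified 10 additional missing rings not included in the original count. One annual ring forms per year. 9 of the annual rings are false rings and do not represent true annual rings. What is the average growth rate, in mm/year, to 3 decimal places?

Correcting the raw count gives 846 − 9 + 10 = 847 true annual rings.
419.8 mm over 847 years gives 419.8 / 847 ≈ 0.496 mm/year.

0.496 mm/year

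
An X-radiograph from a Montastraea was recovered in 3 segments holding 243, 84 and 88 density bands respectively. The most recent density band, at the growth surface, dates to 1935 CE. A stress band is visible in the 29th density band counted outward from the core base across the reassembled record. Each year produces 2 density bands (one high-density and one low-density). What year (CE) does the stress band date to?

1742 CE

Total density bands = 243 + 84 + 88 = 415.
415 − 29 = 386 density bands lie beyond the stress band toward the growth surface.
Dividing by 2 density bands per year: 386 / 2 = 193 years.
The density band at the growth surface is 1935 CE, so the stress band dates to 1935 − 193 = 1742 CE.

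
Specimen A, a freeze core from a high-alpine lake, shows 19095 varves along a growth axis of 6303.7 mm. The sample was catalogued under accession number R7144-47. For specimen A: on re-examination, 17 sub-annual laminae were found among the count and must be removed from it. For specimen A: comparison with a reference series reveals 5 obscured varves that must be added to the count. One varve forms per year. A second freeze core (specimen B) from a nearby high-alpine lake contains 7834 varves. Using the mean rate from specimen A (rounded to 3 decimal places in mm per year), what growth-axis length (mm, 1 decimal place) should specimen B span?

2585.2 mm

Specimen A: after corrections the count is 19095 − 17 + 5 = 19083 varves.
A: Extension rate ≈ 6303.7 / 19083 = 0.330 mm/yr.
B's length ≈ 0.330 × 7834 = 2585.2 mm.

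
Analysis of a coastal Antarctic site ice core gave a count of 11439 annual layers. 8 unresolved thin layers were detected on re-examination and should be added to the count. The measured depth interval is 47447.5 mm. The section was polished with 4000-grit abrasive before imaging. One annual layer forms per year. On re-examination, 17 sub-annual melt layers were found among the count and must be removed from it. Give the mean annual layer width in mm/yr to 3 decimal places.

4.151 mm/yr

True annual layer count = 11439 − 17 + 8 = 11430.
Mean rate = 47447.5 mm / 11430 years ≈ 4.151 mm/yr.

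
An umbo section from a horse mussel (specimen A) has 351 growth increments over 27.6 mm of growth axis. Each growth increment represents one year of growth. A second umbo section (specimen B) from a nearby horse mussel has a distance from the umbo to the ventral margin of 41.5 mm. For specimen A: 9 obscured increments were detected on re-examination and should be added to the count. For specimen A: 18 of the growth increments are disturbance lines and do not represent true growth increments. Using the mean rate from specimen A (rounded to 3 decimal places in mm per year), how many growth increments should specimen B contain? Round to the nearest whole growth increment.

512 growth increments

Specimen A: true growth increment count = 351 − 18 + 9 = 342.
A: Mean rate = 27.6 mm / 342 years ≈ 0.081 mm/year.
For B, 41.5 / 0.081 = 512.35 years ≈ 512 growth increments.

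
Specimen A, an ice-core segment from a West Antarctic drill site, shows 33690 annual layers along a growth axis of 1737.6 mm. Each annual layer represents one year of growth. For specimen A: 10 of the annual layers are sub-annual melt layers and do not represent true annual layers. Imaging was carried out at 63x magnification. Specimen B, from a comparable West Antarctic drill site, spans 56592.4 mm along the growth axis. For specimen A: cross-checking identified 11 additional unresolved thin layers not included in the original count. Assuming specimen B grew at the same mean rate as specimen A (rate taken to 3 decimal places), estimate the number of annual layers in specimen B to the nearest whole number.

1088315 annual layers

Specimen A: adjusted count: 33690 − 10 + 11 = 33691 annual layers.
A: Extension rate ≈ 1737.6 / 33691 = 0.052 mm/yr.
B spans 56592.4 / 0.052 = 1088315.38 years ≈ 1088315 annual layers.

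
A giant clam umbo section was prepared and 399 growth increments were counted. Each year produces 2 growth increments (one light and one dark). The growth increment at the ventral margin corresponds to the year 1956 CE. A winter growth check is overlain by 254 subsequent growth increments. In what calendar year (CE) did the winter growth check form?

1829 CE

254 growth increments post-date the winter growth check.
Dividing by 2 growth increments per year: 254 / 2 = 127 years.
Counting back 127 years from 1956 CE places the winter growth check in 1956 − 127 = 1829 CE.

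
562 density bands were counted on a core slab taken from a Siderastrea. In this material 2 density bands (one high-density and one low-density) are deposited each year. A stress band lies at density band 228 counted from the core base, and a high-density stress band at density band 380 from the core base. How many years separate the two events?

380 − 228 = 152 density bands lie between the two events.
152 density bands at 2 per year is 152 / 2 = 76 years.

76 yr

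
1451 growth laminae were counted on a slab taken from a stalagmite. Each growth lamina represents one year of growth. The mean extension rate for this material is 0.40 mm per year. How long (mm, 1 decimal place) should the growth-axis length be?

580.4 mm

The record spans 1451 years at 0.40 mm per year.
Predicted length = 0.40 mm/year × 1451 years = 580.4 mm.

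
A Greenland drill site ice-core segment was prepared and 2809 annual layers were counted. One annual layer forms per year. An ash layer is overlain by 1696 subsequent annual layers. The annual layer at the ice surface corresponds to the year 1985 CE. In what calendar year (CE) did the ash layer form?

289 CE

There are 1696 annual layers younger than the ash layer.
Counting back 1696 years from 1985 CE places the ash layer in 1985 − 1696 = 289 CE.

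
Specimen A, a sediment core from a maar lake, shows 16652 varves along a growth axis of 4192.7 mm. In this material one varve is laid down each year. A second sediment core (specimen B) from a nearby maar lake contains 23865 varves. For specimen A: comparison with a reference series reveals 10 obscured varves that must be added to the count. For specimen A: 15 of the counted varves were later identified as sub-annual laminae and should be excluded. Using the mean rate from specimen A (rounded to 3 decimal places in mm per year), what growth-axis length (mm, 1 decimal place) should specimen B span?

Specimen A: adjusted count: 16652 − 15 + 10 = 16647 varves.
A: Extension rate ≈ 4192.7 / 16647 = 0.252 mm/year.
B's length ≈ 0.252 × 23865 = 6014.0 mm.

6014.0 mm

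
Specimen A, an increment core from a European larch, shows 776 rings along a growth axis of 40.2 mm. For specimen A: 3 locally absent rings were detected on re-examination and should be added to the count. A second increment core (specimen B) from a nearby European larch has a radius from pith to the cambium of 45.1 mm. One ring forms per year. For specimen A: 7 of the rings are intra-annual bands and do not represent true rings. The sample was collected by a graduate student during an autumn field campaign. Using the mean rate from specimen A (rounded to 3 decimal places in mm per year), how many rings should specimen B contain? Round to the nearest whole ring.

867 rings

Specimen A: correcting the raw count gives 776 − 7 + 3 = 772 true rings.
A: 40.2 mm over 772 years gives 40.2 / 772 ≈ 0.052 mm/year.
For B, 45.1 / 0.052 = 867.31 years ≈ 867 rings.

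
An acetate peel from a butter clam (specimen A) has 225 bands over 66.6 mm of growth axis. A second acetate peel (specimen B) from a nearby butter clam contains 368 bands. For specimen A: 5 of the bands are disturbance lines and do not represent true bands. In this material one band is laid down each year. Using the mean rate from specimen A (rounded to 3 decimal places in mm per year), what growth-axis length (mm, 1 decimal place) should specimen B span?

111.5 mm

Specimen A: true band count = 225 − 5 = 220.
A: 66.6 mm over 220 years gives 66.6 / 220 ≈ 0.303 mm/yr.
Length of B = 0.303 × 368 = 111.5 mm.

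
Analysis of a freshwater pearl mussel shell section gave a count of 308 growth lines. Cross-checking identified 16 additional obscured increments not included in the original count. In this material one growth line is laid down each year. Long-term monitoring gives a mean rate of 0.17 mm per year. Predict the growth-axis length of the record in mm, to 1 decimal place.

True growth line count = 308 + 16 = 324.
Length ≈ 0.17 × 324 = 55.1 mm.

55.1 mm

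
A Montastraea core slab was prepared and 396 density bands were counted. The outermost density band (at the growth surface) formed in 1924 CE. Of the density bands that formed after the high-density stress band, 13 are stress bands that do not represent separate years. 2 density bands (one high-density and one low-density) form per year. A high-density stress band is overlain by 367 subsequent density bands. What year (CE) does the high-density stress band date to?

367 density bands formed after the high-density stress band.
Excluding 13 false density bands: 367 − 13 = 354.
354 density bands at 2 per year is 354 / 2 = 177 years.
Counting back 177 years from 1924 CE places the high-density stress band in 1924 − 177 = 1747 CE.

1747 CE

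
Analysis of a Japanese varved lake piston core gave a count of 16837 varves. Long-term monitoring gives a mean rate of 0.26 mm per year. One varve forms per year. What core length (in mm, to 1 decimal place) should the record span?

16837 years of growth are recorded.
Predicted length = 0.26 mm/year × 16837 years = 4377.6 mm.

4377.6 mm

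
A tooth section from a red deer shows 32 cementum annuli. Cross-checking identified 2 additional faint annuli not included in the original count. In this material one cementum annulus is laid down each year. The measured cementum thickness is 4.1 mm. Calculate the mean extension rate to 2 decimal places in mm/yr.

Adjusted count: 32 + 2 = 34 cementum annuli.
Extension rate ≈ 4.1 / 34 = 0.12 mm/yr.

0.12 mm/yr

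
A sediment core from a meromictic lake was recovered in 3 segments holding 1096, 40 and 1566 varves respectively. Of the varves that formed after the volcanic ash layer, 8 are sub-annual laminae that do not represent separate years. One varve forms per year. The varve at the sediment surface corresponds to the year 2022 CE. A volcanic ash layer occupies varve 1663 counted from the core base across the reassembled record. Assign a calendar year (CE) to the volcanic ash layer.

991 CE

Total varves = 1096 + 40 + 1566 = 2702.
Between varve 1663 and the sediment surface there are 2702 − 1663 = 1039 varves.
Excluding 8 false varves: 1039 − 8 = 1031.
The varve at the sediment surface is 2022 CE, so the volcanic ash layer dates to 2022 − 1031 = 991 CE.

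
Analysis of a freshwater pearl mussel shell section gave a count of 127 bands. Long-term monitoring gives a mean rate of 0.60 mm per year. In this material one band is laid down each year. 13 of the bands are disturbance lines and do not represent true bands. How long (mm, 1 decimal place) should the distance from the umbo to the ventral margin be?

68.4 mm

Adjusted count: 127 − 13 = 114 bands.
114 years at 0.60 mm/year gives 0.60 × 114 = 68.4 mm.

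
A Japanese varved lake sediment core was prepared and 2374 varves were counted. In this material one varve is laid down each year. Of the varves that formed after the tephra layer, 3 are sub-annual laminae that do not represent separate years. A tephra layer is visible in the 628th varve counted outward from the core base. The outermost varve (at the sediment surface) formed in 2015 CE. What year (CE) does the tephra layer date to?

The tephra layer sits at varve 628 from the core base, so 2374 − 628 = 1746 varves formed after it.
Excluding 3 false varves: 1746 − 3 = 1743.
The varve at the sediment surface is 2015 CE, so the tephra layer dates to 2015 − 1743 = 272 CE.

272 CE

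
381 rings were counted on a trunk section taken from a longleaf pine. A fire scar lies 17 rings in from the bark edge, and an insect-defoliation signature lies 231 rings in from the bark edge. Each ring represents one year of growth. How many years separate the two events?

Separation: 231 − 17 = 214 rings.
At one ring per year, 214 years elapsed between them.

214 years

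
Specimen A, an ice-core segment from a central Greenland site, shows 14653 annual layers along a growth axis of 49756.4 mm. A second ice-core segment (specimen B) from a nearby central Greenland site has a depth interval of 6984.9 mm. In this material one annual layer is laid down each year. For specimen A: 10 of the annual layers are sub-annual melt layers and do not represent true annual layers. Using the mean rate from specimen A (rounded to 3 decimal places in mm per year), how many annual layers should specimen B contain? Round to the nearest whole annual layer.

Specimen A: after corrections the count is 14653 − 10 = 14643 annual layers.
A: Extension rate ≈ 49756.4 / 14643 = 3.398 mm/year.
Specimen B: 6984.9 mm / 3.398 mm per year = 2055.59 years ≈ 2056 annual layers.

2056 annual layers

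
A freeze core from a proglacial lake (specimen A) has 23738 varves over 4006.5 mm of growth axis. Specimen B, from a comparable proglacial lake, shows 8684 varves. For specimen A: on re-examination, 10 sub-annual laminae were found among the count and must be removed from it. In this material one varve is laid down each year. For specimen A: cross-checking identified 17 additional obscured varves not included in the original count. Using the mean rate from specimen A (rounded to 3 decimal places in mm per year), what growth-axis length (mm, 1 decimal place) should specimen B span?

1467.6 mm

Specimen A: true varve count = 23738 − 10 + 17 = 23745.
A: 4006.5 mm over 23745 years gives 4006.5 / 23745 ≈ 0.169 mm/year.
For B, 0.169 mm/year × 8684 years = 1467.6 mm.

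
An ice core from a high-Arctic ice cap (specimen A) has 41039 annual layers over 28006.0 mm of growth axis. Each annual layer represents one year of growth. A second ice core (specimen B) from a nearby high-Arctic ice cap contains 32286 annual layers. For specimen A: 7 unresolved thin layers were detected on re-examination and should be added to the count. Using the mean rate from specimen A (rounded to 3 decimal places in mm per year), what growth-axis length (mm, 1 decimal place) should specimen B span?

22019.1 mm

Specimen A: correcting the raw count gives 41039 + 7 = 41046 true annual layers.
A: Extension rate ≈ 28006.0 / 41046 = 0.682 mm per year.
Length of B = 0.682 × 32286 = 22019.1 mm.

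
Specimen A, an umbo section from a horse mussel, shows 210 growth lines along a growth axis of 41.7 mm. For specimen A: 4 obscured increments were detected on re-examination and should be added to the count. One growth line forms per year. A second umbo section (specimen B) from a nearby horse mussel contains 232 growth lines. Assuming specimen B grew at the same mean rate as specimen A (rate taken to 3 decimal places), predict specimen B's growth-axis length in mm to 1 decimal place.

45.2 mm

Specimen A: correcting the raw count gives 210 + 4 = 214 true growth lines.
A: Mean rate = 41.7 mm / 214 years ≈ 0.195 mm/year.
For B, 0.195 mm/year × 232 years = 45.2 mm.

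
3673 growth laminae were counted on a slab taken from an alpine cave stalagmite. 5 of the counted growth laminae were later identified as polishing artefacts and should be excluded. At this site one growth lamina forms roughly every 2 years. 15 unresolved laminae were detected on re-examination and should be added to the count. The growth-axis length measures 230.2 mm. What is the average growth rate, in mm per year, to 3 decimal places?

0.031 mm per year

Adjusted count: 3673 − 5 + 15 = 3683 growth laminae.
Multiplying by 2 years per growth lamina: 3683 × 2 = 7366 years.
Mean rate = 230.2 mm / 7366 years ≈ 0.031 mm per year.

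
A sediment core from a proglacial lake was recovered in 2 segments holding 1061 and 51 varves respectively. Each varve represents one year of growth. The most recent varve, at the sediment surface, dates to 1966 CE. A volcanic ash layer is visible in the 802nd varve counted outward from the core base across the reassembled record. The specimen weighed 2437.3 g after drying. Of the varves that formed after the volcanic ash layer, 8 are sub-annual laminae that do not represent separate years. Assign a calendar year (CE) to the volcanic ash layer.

Total varves = 1061 + 51 = 1112.
1112 − 802 = 310 varves lie beyond the volcanic ash layer toward the sediment surface.
Excluding 8 false varves: 310 − 8 = 302.
Counting back 302 years from 1966 CE places the volcanic ash layer in 1966 − 302 = 1664 CE.

1664 CE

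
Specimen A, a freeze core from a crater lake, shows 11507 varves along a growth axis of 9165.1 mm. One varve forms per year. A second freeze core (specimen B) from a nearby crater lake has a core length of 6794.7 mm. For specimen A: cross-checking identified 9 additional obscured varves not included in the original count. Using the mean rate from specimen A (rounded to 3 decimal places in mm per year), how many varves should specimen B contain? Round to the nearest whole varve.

8536 varves

Specimen A: adjusted count: 11507 + 9 = 11516 varves.
A: 9165.1 mm over 11516 years gives 9165.1 / 11516 ≈ 0.796 mm/yr.
Specimen B: 6794.7 mm / 0.796 mm per year = 8536.06 years ≈ 8536 varves.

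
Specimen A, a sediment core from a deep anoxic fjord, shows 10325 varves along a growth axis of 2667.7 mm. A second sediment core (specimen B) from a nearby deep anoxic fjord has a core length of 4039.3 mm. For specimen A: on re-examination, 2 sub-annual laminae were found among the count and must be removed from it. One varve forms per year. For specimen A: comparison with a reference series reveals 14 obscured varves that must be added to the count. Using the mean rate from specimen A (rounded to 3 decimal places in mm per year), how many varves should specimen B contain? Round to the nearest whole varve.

15656 varves

Specimen A: correcting the raw count gives 10325 − 2 + 14 = 10337 true varves.
A: Mean rate = 2667.7 mm / 10337 years ≈ 0.258 mm/year.
Specimen B: 4039.3 mm / 0.258 mm per year = 15656.20 years ≈ 15656 varves.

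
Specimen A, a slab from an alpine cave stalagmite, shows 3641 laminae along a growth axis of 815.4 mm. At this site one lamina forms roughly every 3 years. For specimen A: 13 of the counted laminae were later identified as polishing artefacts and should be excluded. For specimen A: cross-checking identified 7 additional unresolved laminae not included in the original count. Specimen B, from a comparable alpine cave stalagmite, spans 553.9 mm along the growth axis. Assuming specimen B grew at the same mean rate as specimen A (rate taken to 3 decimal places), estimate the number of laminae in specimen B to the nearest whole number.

Specimen A: adjusted count: 3641 − 13 + 7 = 3635 laminae.
Specimen A: at 3 years per lamina, 3635 × 3 = 10905 years.
A: Extension rate ≈ 815.4 / 10905 = 0.075 mm per year.
Specimen B: 553.9 mm / 0.075 mm per year = 7385.33 years; at 3 years per lamina that is 7385.33 / 3 ≈ 2462 laminae.

2462 laminae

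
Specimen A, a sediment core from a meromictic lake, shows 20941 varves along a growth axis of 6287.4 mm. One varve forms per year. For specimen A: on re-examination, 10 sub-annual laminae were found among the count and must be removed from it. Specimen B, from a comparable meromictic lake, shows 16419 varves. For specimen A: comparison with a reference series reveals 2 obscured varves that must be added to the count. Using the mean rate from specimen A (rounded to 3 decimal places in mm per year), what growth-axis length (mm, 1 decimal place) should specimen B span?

Specimen A: correcting the raw count gives 20941 − 10 + 2 = 20933 true varves.
A: Mean rate = 6287.4 mm / 20933 years ≈ 0.300 mm/year.
B's length ≈ 0.300 × 16419 = 4925.7 mm.

4925.7 mm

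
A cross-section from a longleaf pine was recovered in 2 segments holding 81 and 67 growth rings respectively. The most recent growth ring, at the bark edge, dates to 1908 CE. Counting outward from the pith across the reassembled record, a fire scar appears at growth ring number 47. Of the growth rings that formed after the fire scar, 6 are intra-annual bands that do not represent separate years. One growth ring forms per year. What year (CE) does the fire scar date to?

1813 CE

Total growth rings = 81 + 67 = 148.
Between growth ring 47 and the bark edge there are 148 − 47 = 101 growth rings.
101 − 6 false = 95 true growth rings after the fire scar.
Counting back 95 years from 1908 CE places the fire scar in 1908 − 95 = 1813 CE.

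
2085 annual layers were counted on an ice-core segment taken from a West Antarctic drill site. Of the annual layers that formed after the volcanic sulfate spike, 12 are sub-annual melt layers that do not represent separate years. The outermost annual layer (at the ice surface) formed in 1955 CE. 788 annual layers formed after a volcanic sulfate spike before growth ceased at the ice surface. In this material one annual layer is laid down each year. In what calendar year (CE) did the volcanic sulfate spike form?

1179 CE

788 annual layers post-date the volcanic sulfate spike.
788 − 12 false = 776 true annual layers after the volcanic sulfate spike.
1955 − 776 = 1179 CE.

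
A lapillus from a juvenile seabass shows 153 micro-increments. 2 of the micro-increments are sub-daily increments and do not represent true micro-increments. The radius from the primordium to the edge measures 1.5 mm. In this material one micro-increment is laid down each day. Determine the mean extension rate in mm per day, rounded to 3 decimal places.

After corrections the count is 153 − 2 = 151 micro-increments.
Extension rate ≈ 1.5 / 151 = 0.010 mm per day.

0.010 mm per day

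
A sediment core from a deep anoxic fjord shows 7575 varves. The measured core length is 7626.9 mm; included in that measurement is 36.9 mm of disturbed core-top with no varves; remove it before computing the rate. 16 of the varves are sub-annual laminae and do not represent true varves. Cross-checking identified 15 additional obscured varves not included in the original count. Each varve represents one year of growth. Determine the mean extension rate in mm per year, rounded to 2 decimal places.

1.00 mm per year

Adjusted count: 7575 − 16 + 15 = 7574 varves.
Removing the 36.9 mm offcut leaves 7626.9 − 36.9 = 7590.0 mm.
7590.0 mm over 7574 years gives 7590.0 / 7574 ≈ 1.00 mm per year.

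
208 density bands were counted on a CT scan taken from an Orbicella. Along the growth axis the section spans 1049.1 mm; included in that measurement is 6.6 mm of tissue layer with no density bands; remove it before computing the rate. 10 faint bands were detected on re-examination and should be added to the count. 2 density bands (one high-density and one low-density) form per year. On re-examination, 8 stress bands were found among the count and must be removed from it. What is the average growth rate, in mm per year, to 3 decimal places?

9.929 mm per year

Adjusted count: 208 − 8 + 10 = 210 density bands.
With 2 density bands per year, 210 / 2 = 105 years.
Net length = 1049.1 − 6.6 = 1042.5 mm.
Extension rate ≈ 1042.5 / 105 = 9.929 mm per year.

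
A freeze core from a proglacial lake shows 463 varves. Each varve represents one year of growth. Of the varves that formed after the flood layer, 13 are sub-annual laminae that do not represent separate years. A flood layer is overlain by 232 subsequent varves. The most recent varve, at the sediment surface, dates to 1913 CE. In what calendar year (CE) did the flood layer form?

1694 CE

There are 232 varves younger than the flood layer.
232 − 13 false = 219 true varves after the flood layer.
The varve at the sediment surface is 1913 CE, so the flood layer dates to 1913 − 219 = 1694 CE.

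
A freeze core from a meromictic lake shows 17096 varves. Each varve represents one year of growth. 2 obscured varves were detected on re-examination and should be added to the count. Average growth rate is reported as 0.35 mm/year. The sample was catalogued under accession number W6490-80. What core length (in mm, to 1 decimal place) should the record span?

Correcting the raw count gives 17096 + 2 = 17098 true varves.
Predicted length = 0.35 mm/year × 17098 years = 5984.3 mm.

5984.3 mm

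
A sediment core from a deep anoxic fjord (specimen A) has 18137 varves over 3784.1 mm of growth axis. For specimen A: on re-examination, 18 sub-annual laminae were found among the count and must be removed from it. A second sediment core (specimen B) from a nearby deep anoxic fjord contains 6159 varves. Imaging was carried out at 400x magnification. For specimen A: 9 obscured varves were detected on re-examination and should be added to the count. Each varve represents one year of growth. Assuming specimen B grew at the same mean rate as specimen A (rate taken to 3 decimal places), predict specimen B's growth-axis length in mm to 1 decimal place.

1287.2 mm

Specimen A: adjusted count: 18137 − 18 + 9 = 18128 varves.
A: Mean rate = 3784.1 mm / 18128 years ≈ 0.209 mm/year.
For B, 0.209 mm/year × 6159 years = 1287.2 mm.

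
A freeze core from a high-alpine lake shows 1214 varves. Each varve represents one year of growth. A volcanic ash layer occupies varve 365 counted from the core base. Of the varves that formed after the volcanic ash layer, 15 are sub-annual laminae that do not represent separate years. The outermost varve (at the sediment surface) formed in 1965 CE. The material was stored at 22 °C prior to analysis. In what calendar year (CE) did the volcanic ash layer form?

1131 CE

The volcanic ash layer sits at varve 365 from the core base, so 1214 − 365 = 849 varves formed after it.
Excluding 15 false varves: 849 − 15 = 834.
1965 − 834 = 1131 CE.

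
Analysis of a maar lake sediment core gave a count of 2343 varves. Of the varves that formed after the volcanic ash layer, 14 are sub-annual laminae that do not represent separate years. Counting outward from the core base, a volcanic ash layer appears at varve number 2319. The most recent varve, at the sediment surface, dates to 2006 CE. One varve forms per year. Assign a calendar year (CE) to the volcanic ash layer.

Between varve 2319 and the sediment surface there are 2343 − 2319 = 24 varves.
Removing the 14 false varves leaves 24 − 14 = 10 true varves beyond the volcanic ash layer.
2006 − 10 = 1996 CE.

1996 CE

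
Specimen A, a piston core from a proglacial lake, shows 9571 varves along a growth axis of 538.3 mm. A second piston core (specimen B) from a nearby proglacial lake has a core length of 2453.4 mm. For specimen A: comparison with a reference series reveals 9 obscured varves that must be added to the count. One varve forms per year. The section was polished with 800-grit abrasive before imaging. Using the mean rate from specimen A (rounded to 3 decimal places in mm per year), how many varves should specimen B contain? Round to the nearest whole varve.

43811 varves

Specimen A: adjusted count: 9571 + 9 = 9580 varves.
A: Mean rate = 538.3 mm / 9580 years ≈ 0.056 mm/year.
B spans 2453.4 / 0.056 = 43810.71 years ≈ 43811 varves.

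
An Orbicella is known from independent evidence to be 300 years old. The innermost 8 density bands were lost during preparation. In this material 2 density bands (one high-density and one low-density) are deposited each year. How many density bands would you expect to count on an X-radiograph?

592 density bands

300 years at 2 density bands per year gives 300 × 2 = 600 density bands.
Subtracting the 8 density bands not captured gives 600 − 8 = 592 density bands in the record.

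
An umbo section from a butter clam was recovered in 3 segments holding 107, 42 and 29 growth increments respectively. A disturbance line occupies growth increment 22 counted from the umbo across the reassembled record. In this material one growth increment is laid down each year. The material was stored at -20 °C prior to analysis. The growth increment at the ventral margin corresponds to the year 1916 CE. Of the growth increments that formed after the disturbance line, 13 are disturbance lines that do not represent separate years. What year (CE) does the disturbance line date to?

Total growth increments = 107 + 42 + 29 = 178.
Between growth increment 22 and the ventral margin there are 178 − 22 = 156 growth increments.
156 − 13 false = 143 true growth increments after the disturbance line.
Counting back 143 years from 1916 CE places the disturbance line in 1916 − 143 = 1773 CE.

1773 CE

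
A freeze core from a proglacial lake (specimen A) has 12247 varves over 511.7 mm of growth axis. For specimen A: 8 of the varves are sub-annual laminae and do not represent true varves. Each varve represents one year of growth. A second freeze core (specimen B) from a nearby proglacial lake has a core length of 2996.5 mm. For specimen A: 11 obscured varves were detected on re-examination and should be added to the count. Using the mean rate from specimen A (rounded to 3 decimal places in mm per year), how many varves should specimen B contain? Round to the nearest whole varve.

71345 varves

Specimen A: correcting the raw count gives 12247 − 8 + 11 = 12250 true varves.
A: Mean rate = 511.7 mm / 12250 years ≈ 0.042 mm/year.
For B, 2996.5 / 0.042 = 71345.24 years ≈ 71345 varves.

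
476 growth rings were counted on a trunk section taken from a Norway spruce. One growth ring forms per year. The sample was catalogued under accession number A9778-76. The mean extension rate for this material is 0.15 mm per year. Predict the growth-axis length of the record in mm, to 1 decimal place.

71.4 mm

The record spans 476 years at 0.15 mm per year.
Predicted length = 0.15 mm/year × 476 years = 71.4 mm.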